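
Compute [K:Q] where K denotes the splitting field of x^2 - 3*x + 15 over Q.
[K:Q] = 2

The discriminant of x^2 + (-3)*x + (15) is b^2 - 4c = 9 - (60) = -51. Since -51 is not a perfect square in Q, the polynomial is irreducible over Q. Its two roots generate a degree-2 extension, so [K:Q] = 2.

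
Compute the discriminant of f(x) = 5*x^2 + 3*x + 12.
Δ = -231

For a quadratic a x^2 + b x + c the discriminant is Δ = b^2 - 4ac = (3)^2 - 4*(5)*(12) = 9 - (240) = -231.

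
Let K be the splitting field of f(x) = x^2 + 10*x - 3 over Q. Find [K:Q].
[K:Q] = 2

The discriminant of x^2 + (10)*x + (-3) is b^2 - 4c = 100 - (-12) = 112. Since 112 is not a perfect square in Q, the polynomial is irreducible over Q. Its two roots generate a degree-2 extension, so [K:Q] = 2.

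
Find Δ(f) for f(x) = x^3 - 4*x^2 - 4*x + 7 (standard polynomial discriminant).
Δ = 2997

For x^3 + a x^2 + b x + c the discriminant is Δ = 18 a b c - 4 a^3 c + a^2 b^2 - 4 b^3 - 27 c^2.
Plug a = -4, b = -4, c = 7:
  18*(-4)*(-4)*(7) - 4*(-4)^3*(7) + (-4)^2*(-4)^2 - 4*(-4)^3 - 27*(7)^2
  = 2016 + (1792) + 256 + (256) + (-1323)
  = 2997.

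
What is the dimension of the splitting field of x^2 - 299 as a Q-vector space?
[K:Q] = 2

The polynomial x^2 - 299 is irreducible over Q since 299 is not a perfect square. Its splitting field is Q(sqrt(299)), which has degree 2 over Q.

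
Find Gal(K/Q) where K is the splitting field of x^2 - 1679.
Gal(K/Q) = Z/2Z (cyclic of order 2)

x^2 - 1679 is irreducible over Q since 1679 is not a rational square. The splitting field Q(sqrt(1679)) has degree 2 over Q, and its unique nontrivial automorphism is sqrt(1679) ↦ -sqrt(1679). Hence Gal(Q(sqrt(1679))/Q) = Z/2Z.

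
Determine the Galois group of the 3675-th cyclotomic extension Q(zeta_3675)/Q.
|Gal(Q(zeta_3675)/Q)| = phi(3675) = 1680; group ≅ (Z/3675Z)^* ≅ Z/2Z × Z/20Z × Z/42Z

The n-th cyclotomic polynomial Φ_3675(x) is the minimal polynomial of zeta_3675 over Q and has degree phi(3675) = 1680. So Q(zeta_3675) is a degree-1680 Galois extension with Galois group (Z/3675Z)^*. By CRT, (Z/3675Z)^* ≅ (Z/3Z)^* × (Z/25Z)^* × (Z/49Z)^*. Each prime-power unit group is (Z/3Z)^* ≅ Z/2Z; (Z/25Z)^* ≅ Z/20Z; (Z/49Z)^* ≅ Z/42Z. Hence Gal(Q(zeta_3675)/Q) ≅ Z/2Z × Z/20Z × Z/42Z.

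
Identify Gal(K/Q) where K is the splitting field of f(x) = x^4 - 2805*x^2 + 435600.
Gal(K/Q) = Z/2Z (cyclic of order 2)

f factors as (x^2 - 165)(x^2 - 2640), so the splitting field is K = Q(sqrt(165), sqrt(2640)). The squarefree part of 165 is 165 and the squarefree part of 2640 is also 165, so sqrt(165) and sqrt(2640) are both rational multiples of sqrt(165). Hence Q(sqrt(165)) = Q(sqrt(2640)) = Q(sqrt(165)), and the splitting field collapses to a single degree-2 extension with Galois group Z/2Z.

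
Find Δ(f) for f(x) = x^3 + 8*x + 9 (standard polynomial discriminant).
Δ = -4235

For a depressed cubic x^3 + p x + q the discriminant is Δ = -4 p^3 - 27 q^2 = -4*(8)^3 - 27*(9)^2 = -2048 - 2187 = -4235.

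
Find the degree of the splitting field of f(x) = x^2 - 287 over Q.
[K:Q] = 2

The polynomial x^2 - 287 is irreducible over Q since 287 is not a perfect square. Its splitting field is Q(sqrt(287)), which has degree 2 over Q.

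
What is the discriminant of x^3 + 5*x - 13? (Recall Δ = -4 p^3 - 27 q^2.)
Δ = -5063

For a depressed cubic x^3 + p x + q the discriminant is Δ = -4 p^3 - 27 q^2 = -4*(5)^3 - 27*(-13)^2 = -500 - 4563 = -5063.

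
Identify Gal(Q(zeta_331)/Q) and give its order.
|Gal(Q(zeta_331)/Q)| = phi(331) = 330; group ≅ (Z/331Z)^* ≅ Z/330Z

The n-th cyclotomic polynomial Φ_331(x) is the minimal polynomial of zeta_331 over Q and has degree phi(331) = 330. So Q(zeta_331) is a degree-330 Galois extension with Galois group (Z/331Z)^*. (Z/331Z)^* is cyclic since 331 is an odd prime power (or 4). Hence Gal(Q(zeta_331)/Q) ≅ Z/330Z.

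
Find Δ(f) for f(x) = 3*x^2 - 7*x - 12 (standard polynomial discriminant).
Δ = 193

For a quadratic a x^2 + b x + c the discriminant is Δ = b^2 - 4ac = (-7)^2 - 4*(3)*(-12) = 49 - (-144) = 193.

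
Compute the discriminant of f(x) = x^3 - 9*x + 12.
Δ = -972

For a depressed cubic x^3 + p x + q the discriminant is Δ = -4 p^3 - 27 q^2 = -4*(-9)^3 - 27*(12)^2 = 2916 - 3888 = -972.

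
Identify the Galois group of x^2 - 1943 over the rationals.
Gal(K/Q) = Z/2Z (cyclic of order 2)

x^2 - 1943 is irreducible over Q since 1943 is not a rational square. The splitting field Q(sqrt(1943)) has degree 2 over Q, and its unique nontrivial automorphism is sqrt(1943) ↦ -sqrt(1943). Hence Gal(Q(sqrt(1943))/Q) = Z/2Z.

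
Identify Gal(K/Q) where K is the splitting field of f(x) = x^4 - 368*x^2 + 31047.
Gal(K/Q) = V_4 (Klein four-group, Z/2Z × Z/2Z)

f factors as (x^2 - 131)(x^2 - 237), so the splitting field is K = Q(sqrt(131), sqrt(237)). The elements 131, 237, 31047 are all non-squares in Q, so sqrt(131) and sqrt(237) generate independent quadratic extensions. Thus [K:Q] = 4 and Gal(K/Q) is generated by the two order-2 automorphisms sqrt(131) ↦ -sqrt(131) and sqrt(237) ↦ -sqrt(237), giving V_4.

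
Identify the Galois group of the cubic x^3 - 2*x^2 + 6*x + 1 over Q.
Gal(K/Q) = S_3 (symmetric group of order 6)

Compute the discriminant of x^3 + (-2)*x^2 + (6)*x + (1): Δ = -931. Since Δ is not a rational square, the Galois group is not contained in A_3; it must be the full S_3 (irreducibility of the cubic rules out anything smaller).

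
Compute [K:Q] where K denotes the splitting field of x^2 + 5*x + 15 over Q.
[K:Q] = 2

The discriminant of x^2 + (5)*x + (15) is b^2 - 4c = 25 - (60) = -35. Since -35 is not a perfect square in Q, the polynomial is irreducible over Q. Its two roots generate a degree-2 extension, so [K:Q] = 2.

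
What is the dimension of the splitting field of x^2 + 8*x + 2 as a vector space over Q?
[K:Q] = 2

The discriminant of x^2 + (8)*x + (2) is b^2 - 4c = 64 - (8) = 56. Since 56 is not a perfect square in Q, the polynomial is irreducible over Q. Its two roots generate a degree-2 extension, so [K:Q] = 2.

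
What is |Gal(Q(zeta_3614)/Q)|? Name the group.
|Gal(Q(zeta_3614)/Q)| = phi(3614) = 1656; group ≅ (Z/3614Z)^* ≅ Z/12Z × Z/138Z

The n-th cyclotomic polynomial Φ_3614(x) is the minimal polynomial of zeta_3614 over Q and has degree phi(3614) = 1656. So Q(zeta_3614) is a degree-1656 Galois extension with Galois group (Z/3614Z)^*. By CRT, (Z/3614Z)^* ≅ (Z/2Z)^* × (Z/13Z)^* × (Z/139Z)^*. Each prime-power unit group is (Z/2Z)^* ≅ trivial group (order 1); (Z/13Z)^* ≅ Z/12Z; (Z/139Z)^* ≅ Z/138Z. Hence Gal(Q(zeta_3614)/Q) ≅ Z/12Z × Z/138Z.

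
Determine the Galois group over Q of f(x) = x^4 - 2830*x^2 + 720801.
Gal(K/Q) = Z/2Z (cyclic of order 2)

f factors as (x^2 - 283)(x^2 - 2547), so the splitting field is K = Q(sqrt(283), sqrt(2547)). The squarefree part of 283 is 283 and the squarefree part of 2547 is also 283, so sqrt(283) and sqrt(2547) are both rational multiples of sqrt(283). Hence Q(sqrt(283)) = Q(sqrt(2547)) = Q(sqrt(283)), and the splitting field collapses to a single degree-2 extension with Galois group Z/2Z.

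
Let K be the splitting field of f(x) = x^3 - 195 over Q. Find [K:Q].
[K:Q] = 6

x^3 - 195 has one real root r = 195^(1/3) and two complex roots r*zeta_3, r*zeta_3^2 where zeta_3 = e^(2*pi*i/3). The splitting field is Q(r, zeta_3). [Q(r):Q] = 3 and [Q(zeta_3):Q] = 2 with gcd = 1, so [Q(r, zeta_3):Q] = 3 * 2 = 6.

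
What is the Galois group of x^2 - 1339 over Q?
Gal(K/Q) = Z/2Z (cyclic of order 2)

x^2 - 1339 is irreducible over Q since 1339 is not a rational square. The splitting field Q(sqrt(1339)) has degree 2 over Q, and its unique nontrivial automorphism is sqrt(1339) ↦ -sqrt(1339). Hence Gal(Q(sqrt(1339))/Q) = Z/2Z.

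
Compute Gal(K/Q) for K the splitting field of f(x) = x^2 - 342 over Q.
Gal(K/Q) = Z/2Z (cyclic of order 2)

x^2 - 342 is irreducible over Q since 342 is not a rational square. The splitting field Q(sqrt(342)) has degree 2 over Q, and its unique nontrivial automorphism is sqrt(342) ↦ -sqrt(342). Hence Gal(Q(sqrt(342))/Q) = Z/2Z.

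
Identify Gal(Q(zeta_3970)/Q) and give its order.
|Gal(Q(zeta_3970)/Q)| = phi(3970) = 1584; group ≅ (Z/3970Z)^* ≅ Z/4Z × Z/396Z

The n-th cyclotomic polynomial Φ_3970(x) is the minimal polynomial of zeta_3970 over Q and has degree phi(3970) = 1584. So Q(zeta_3970) is a degree-1584 Galois extension with Galois group (Z/3970Z)^*. By CRT, (Z/3970Z)^* ≅ (Z/2Z)^* × (Z/5Z)^* × (Z/397Z)^*. Each prime-power unit group is (Z/2Z)^* ≅ trivial group (order 1); (Z/5Z)^* ≅ Z/4Z; (Z/397Z)^* ≅ Z/396Z. Hence Gal(Q(zeta_3970)/Q) ≅ Z/4Z × Z/396Z.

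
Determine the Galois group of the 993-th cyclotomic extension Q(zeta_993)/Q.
|Gal(Q(zeta_993)/Q)| = phi(993) = 660; group ≅ (Z/993Z)^* ≅ Z/2Z × Z/330Z

The n-th cyclotomic polynomial Φ_993(x) is the minimal polynomial of zeta_993 over Q and has degree phi(993) = 660. So Q(zeta_993) is a degree-660 Galois extension with Galois group (Z/993Z)^*. By CRT, (Z/993Z)^* ≅ (Z/3Z)^* × (Z/331Z)^*. Each prime-power unit group is (Z/3Z)^* ≅ Z/2Z; (Z/331Z)^* ≅ Z/330Z. Hence Gal(Q(zeta_993)/Q) ≅ Z/2Z × Z/330Z.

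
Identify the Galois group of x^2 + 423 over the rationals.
Gal(K/Q) = Z/2Z (cyclic of order 2)

x^2 + 423 is irreducible over Q since -423 is not a rational square. The splitting field Q(sqrt(-423)) has degree 2 over Q, and its unique nontrivial automorphism is sqrt(-423) ↦ -sqrt(-423). Hence Gal(Q(sqrt(-423))/Q) = Z/2Z.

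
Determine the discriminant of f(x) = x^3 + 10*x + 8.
Δ = -5728

For a depressed cubic x^3 + p x + q the discriminant is Δ = -4 p^3 - 27 q^2 = -4*(10)^3 - 27*(8)^2 = -4000 - 1728 = -5728.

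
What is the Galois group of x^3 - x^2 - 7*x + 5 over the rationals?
Gal(K/Q) = S_3 (symmetric group of order 6)

Compute the discriminant of x^3 + (-1)*x^2 + (-7)*x + (5): Δ = 1396. Since Δ is not a rational square, the Galois group is not contained in A_3; it must be the full S_3 (irreducibility of the cubic rules out anything smaller).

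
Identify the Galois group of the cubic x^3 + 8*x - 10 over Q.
Gal(K/Q) = S_3 (symmetric group of order 6)

Compute the discriminant of x^3 + (0)*x^2 + (8)*x + (-10): Δ = -4748. Since Δ is not a rational square, the Galois group is not contained in A_3; it must be the full S_3 (irreducibility of the cubic rules out anything smaller).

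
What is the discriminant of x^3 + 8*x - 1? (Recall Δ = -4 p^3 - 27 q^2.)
Δ = -2075

For a depressed cubic x^3 + p x + q the discriminant is Δ = -4 p^3 - 27 q^2 = -4*(8)^3 - 27*(-1)^2 = -2048 - 27 = -2075.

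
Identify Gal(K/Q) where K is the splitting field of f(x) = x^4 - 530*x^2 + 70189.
Gal(K/Q) = V_4 (Klein four-group, Z/2Z × Z/2Z)

f factors as (x^2 - 271)(x^2 - 259), so the splitting field is K = Q(sqrt(271), sqrt(259)). The elements 271, 259, 70189 are all non-squares in Q, so sqrt(271) and sqrt(259) generate independent quadratic extensions. Thus [K:Q] = 4 and Gal(K/Q) is generated by the two order-2 automorphisms sqrt(271) ↦ -sqrt(271) and sqrt(259) ↦ -sqrt(259), giving V_4.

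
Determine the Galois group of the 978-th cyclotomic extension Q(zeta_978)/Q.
|Gal(Q(zeta_978)/Q)| = phi(978) = 324; group ≅ (Z/978Z)^* ≅ Z/2Z × Z/162Z

The n-th cyclotomic polynomial Φ_978(x) is the minimal polynomial of zeta_978 over Q and has degree phi(978) = 324. So Q(zeta_978) is a degree-324 Galois extension with Galois group (Z/978Z)^*. By CRT, (Z/978Z)^* ≅ (Z/2Z)^* × (Z/3Z)^* × (Z/163Z)^*. Each prime-power unit group is (Z/2Z)^* ≅ trivial group (order 1); (Z/3Z)^* ≅ Z/2Z; (Z/163Z)^* ≅ Z/162Z. Hence Gal(Q(zeta_978)/Q) ≅ Z/2Z × Z/162Z.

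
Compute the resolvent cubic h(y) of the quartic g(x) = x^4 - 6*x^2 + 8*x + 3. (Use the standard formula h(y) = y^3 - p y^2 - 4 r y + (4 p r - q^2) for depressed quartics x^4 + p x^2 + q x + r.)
h(y) = y^3 + 6*y^2 - 12*y - 136

Identify coefficients: p = -6, q = 8, r = 3.
Plug into h(y) = y^3 - p y^2 - 4 r y + (4 p r - q^2):
  h(y) = y^3 - (-6) y^2 - 4*(3) y + (4*(-6)*(3) - (8)^2)
       = y^3 + (6) y^2 + (-12) y + (-136).
Simplifying: h(y) = y^3 + 6*y^2 - 12*y - 136.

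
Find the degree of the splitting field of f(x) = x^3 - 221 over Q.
[K:Q] = 6

x^3 - 221 has one real root r = 221^(1/3) and two complex roots r*zeta_3, r*zeta_3^2 where zeta_3 = e^(2*pi*i/3). The splitting field is Q(r, zeta_3). [Q(r):Q] = 3 and [Q(zeta_3):Q] = 2 with gcd = 1, so [Q(r, zeta_3):Q] = 3 * 2 = 6.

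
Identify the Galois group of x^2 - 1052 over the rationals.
Gal(K/Q) = Z/2Z (cyclic of order 2)

x^2 - 1052 is irreducible over Q since 1052 is not a rational square. The splitting field Q(sqrt(1052)) has degree 2 over Q, and its unique nontrivial automorphism is sqrt(1052) ↦ -sqrt(1052). Hence Gal(Q(sqrt(1052))/Q) = Z/2Z.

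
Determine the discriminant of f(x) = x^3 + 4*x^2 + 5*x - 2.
Δ = -416

For x^3 + a x^2 + b x + c the discriminant is Δ = 18 a b c - 4 a^3 c + a^2 b^2 - 4 b^3 - 27 c^2.
Plug a = 4, b = 5, c = -2:
  18*(4)*(5)*(-2) - 4*(4)^3*(-2) + (4)^2*(5)^2 - 4*(5)^3 - 27*(-2)^2
  = -720 + (512) + 400 + (-500) + (-108)
  = -416.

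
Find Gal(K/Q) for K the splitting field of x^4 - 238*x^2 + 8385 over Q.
Gal(K/Q) = V_4 (Klein four-group, Z/2Z × Z/2Z)

f factors as (x^2 - 195)(x^2 - 43), so the splitting field is K = Q(sqrt(195), sqrt(43)). The elements 195, 43, 8385 are all non-squares in Q, so sqrt(195) and sqrt(43) generate independent quadratic extensions. Thus [K:Q] = 4 and Gal(K/Q) is generated by the two order-2 automorphisms sqrt(195) ↦ -sqrt(195) and sqrt(43) ↦ -sqrt(43), giving V_4.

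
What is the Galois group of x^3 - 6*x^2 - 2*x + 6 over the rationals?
Gal(K/Q) = S_3 (symmetric group of order 6)

Compute the discriminant of x^3 + (-6)*x^2 + (-2)*x + (6): Δ = 5684. Since Δ is not a rational square, the Galois group is not contained in A_3; it must be the full S_3 (irreducibility of the cubic rules out anything smaller).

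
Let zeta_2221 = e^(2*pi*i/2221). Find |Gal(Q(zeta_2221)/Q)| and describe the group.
|Gal(Q(zeta_2221)/Q)| = phi(2221) = 2220; group ≅ (Z/2221Z)^* ≅ Z/2220Z

The n-th cyclotomic polynomial Φ_2221(x) is the minimal polynomial of zeta_2221 over Q and has degree phi(2221) = 2220. So Q(zeta_2221) is a degree-2220 Galois extension with Galois group (Z/2221Z)^*. (Z/2221Z)^* is cyclic since 2221 is an odd prime power (or 4). Hence Gal(Q(zeta_2221)/Q) ≅ Z/2220Z.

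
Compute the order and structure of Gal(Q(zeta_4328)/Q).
|Gal(Q(zeta_4328)/Q)| = phi(4328) = 2160; group ≅ (Z/4328Z)^* ≅ Z/2Z × Z/2Z × Z/540Z

The n-th cyclotomic polynomial Φ_4328(x) is the minimal polynomial of zeta_4328 over Q and has degree phi(4328) = 2160. So Q(zeta_4328) is a degree-2160 Galois extension with Galois group (Z/4328Z)^*. By CRT, (Z/4328Z)^* ≅ (Z/8Z)^* × (Z/541Z)^*. Each prime-power unit group is (Z/8Z)^* ≅ Z/2Z × Z/2Z; (Z/541Z)^* ≅ Z/540Z. Hence Gal(Q(zeta_4328)/Q) ≅ Z/2Z × Z/2Z × Z/540Z.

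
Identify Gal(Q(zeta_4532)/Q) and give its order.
|Gal(Q(zeta_4532)/Q)| = phi(4532) = 2040; group ≅ (Z/4532Z)^* ≅ Z/2Z × Z/10Z × Z/102Z

The n-th cyclotomic polynomial Φ_4532(x) is the minimal polynomial of zeta_4532 over Q and has degree phi(4532) = 2040. So Q(zeta_4532) is a degree-2040 Galois extension with Galois group (Z/4532Z)^*. By CRT, (Z/4532Z)^* ≅ (Z/4Z)^* × (Z/11Z)^* × (Z/103Z)^*. Each prime-power unit group is (Z/4Z)^* ≅ Z/2Z; (Z/11Z)^* ≅ Z/10Z; (Z/103Z)^* ≅ Z/102Z. Hence Gal(Q(zeta_4532)/Q) ≅ Z/2Z × Z/10Z × Z/102Z.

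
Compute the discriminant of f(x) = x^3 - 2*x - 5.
Δ = -643

For a depressed cubic x^3 + p x + q the discriminant is Δ = -4 p^3 - 27 q^2 = -4*(-2)^3 - 27*(-5)^2 = 32 - 675 = -643.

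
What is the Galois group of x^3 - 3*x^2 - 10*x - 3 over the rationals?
Gal(K/Q) = S_3 (symmetric group of order 6)

Compute the discriminant of x^3 + (-3)*x^2 + (-10)*x + (-3): Δ = 2713. Since Δ is not a rational square, the Galois group is not contained in A_3; it must be the full S_3 (irreducibility of the cubic rules out anything smaller).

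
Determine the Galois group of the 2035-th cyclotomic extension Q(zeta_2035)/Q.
|Gal(Q(zeta_2035)/Q)| = phi(2035) = 1440; group ≅ (Z/2035Z)^* ≅ Z/4Z × Z/10Z × Z/36Z

The n-th cyclotomic polynomial Φ_2035(x) is the minimal polynomial of zeta_2035 over Q and has degree phi(2035) = 1440. So Q(zeta_2035) is a degree-1440 Galois extension with Galois group (Z/2035Z)^*. By CRT, (Z/2035Z)^* ≅ (Z/5Z)^* × (Z/11Z)^* × (Z/37Z)^*. Each prime-power unit group is (Z/5Z)^* ≅ Z/4Z; (Z/11Z)^* ≅ Z/10Z; (Z/37Z)^* ≅ Z/36Z. Hence Gal(Q(zeta_2035)/Q) ≅ Z/4Z × Z/10Z × Z/36Z.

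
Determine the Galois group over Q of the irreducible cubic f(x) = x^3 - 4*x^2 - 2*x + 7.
Gal(K/Q) = S_3 (symmetric group of order 6)

Compute the discriminant of x^3 + (-4)*x^2 + (-2)*x + (7): Δ = 1573. Since Δ is not a rational square, the Galois group is not contained in A_3; it must be the full S_3 (irreducibility of the cubic rules out anything smaller).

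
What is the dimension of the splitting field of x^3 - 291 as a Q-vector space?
[K:Q] = 6

x^3 - 291 has one real root r = 291^(1/3) and two complex roots r*zeta_3, r*zeta_3^2 where zeta_3 = e^(2*pi*i/3). The splitting field is Q(r, zeta_3). [Q(r):Q] = 3 and [Q(zeta_3):Q] = 2 with gcd = 1, so [Q(r, zeta_3):Q] = 3 * 2 = 6.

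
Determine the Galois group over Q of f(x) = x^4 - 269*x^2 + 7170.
Gal(K/Q) = V_4 (Klein four-group, Z/2Z × Z/2Z)

f factors as (x^2 - 30)(x^2 - 239), so the splitting field is K = Q(sqrt(30), sqrt(239)). The elements 30, 239, 7170 are all non-squares in Q, so sqrt(30) and sqrt(239) generate independent quadratic extensions. Thus [K:Q] = 4 and Gal(K/Q) is generated by the two order-2 automorphisms sqrt(30) ↦ -sqrt(30) and sqrt(239) ↦ -sqrt(239), giving V_4.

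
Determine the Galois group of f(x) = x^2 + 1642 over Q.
Gal(K/Q) = Z/2Z (cyclic of order 2)

x^2 + 1642 is irreducible over Q since -1642 is not a rational square. The splitting field Q(sqrt(-1642)) has degree 2 over Q, and its unique nontrivial automorphism is sqrt(-1642) ↦ -sqrt(-1642). Hence Gal(Q(sqrt(-1642))/Q) = Z/2Z.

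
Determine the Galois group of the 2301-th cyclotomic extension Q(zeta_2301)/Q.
|Gal(Q(zeta_2301)/Q)| = phi(2301) = 1392; group ≅ (Z/2301Z)^* ≅ Z/2Z × Z/12Z × Z/58Z

The n-th cyclotomic polynomial Φ_2301(x) is the minimal polynomial of zeta_2301 over Q and has degree phi(2301) = 1392. So Q(zeta_2301) is a degree-1392 Galois extension with Galois group (Z/2301Z)^*. By CRT, (Z/2301Z)^* ≅ (Z/3Z)^* × (Z/13Z)^* × (Z/59Z)^*. Each prime-power unit group is (Z/3Z)^* ≅ Z/2Z; (Z/13Z)^* ≅ Z/12Z; (Z/59Z)^* ≅ Z/58Z. Hence Gal(Q(zeta_2301)/Q) ≅ Z/2Z × Z/12Z × Z/58Z.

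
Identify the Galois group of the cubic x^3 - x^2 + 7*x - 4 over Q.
Gal(K/Q) = S_3 (symmetric group of order 6)

Compute the discriminant of x^3 + (-1)*x^2 + (7)*x + (-4): Δ = -1267. Since Δ is not a rational square, the Galois group is not contained in A_3; it must be the full S_3 (irreducibility of the cubic rules out anything smaller).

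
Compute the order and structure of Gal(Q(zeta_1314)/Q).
|Gal(Q(zeta_1314)/Q)| = phi(1314) = 432; group ≅ (Z/1314Z)^* ≅ Z/6Z × Z/72Z

The n-th cyclotomic polynomial Φ_1314(x) is the minimal polynomial of zeta_1314 over Q and has degree phi(1314) = 432. So Q(zeta_1314) is a degree-432 Galois extension with Galois group (Z/1314Z)^*. By CRT, (Z/1314Z)^* ≅ (Z/2Z)^* × (Z/9Z)^* × (Z/73Z)^*. Each prime-power unit group is (Z/2Z)^* ≅ trivial group (order 1); (Z/9Z)^* ≅ Z/6Z; (Z/73Z)^* ≅ Z/72Z. Hence Gal(Q(zeta_1314)/Q) ≅ Z/6Z × Z/72Z.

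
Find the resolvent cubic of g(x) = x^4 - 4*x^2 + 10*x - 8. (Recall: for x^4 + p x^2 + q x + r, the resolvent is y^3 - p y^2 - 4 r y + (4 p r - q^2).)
h(y) = y^3 + 4*y^2 + 32*y + 28

Identify coefficients: p = -4, q = 10, r = -8.
Plug into h(y) = y^3 - p y^2 - 4 r y + (4 p r - q^2):
  h(y) = y^3 - (-4) y^2 - 4*(-8) y + (4*(-4)*(-8) - (10)^2)
       = y^3 + (4) y^2 + (32) y + (28).
Simplifying: h(y) = y^3 + 4*y^2 + 32*y + 28.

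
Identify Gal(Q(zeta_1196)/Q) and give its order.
|Gal(Q(zeta_1196)/Q)| = phi(1196) = 528; group ≅ (Z/1196Z)^* ≅ Z/2Z × Z/12Z × Z/22Z

The n-th cyclotomic polynomial Φ_1196(x) is the minimal polynomial of zeta_1196 over Q and has degree phi(1196) = 528. So Q(zeta_1196) is a degree-528 Galois extension with Galois group (Z/1196Z)^*. By CRT, (Z/1196Z)^* ≅ (Z/4Z)^* × (Z/13Z)^* × (Z/23Z)^*. Each prime-power unit group is (Z/4Z)^* ≅ Z/2Z; (Z/13Z)^* ≅ Z/12Z; (Z/23Z)^* ≅ Z/22Z. Hence Gal(Q(zeta_1196)/Q) ≅ Z/2Z × Z/12Z × Z/22Z.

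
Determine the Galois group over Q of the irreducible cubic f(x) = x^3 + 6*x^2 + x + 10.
Gal(K/Q) = S_3 (symmetric group of order 6)

Compute the discriminant of x^3 + (6)*x^2 + (1)*x + (10): Δ = -10228. Since Δ is not a rational square, the Galois group is not contained in A_3; it must be the full S_3 (irreducibility of the cubic rules out anything smaller).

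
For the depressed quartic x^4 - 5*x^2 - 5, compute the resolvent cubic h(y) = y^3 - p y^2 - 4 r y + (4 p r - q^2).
h(y) = y^3 + 5*y^2 + 20*y + 100

Identify coefficients: p = -5, q = 0, r = -5.
Plug into h(y) = y^3 - p y^2 - 4 r y + (4 p r - q^2):
  h(y) = y^3 - (-5) y^2 - 4*(-5) y + (4*(-5)*(-5) - (0)^2)
       = y^3 + (5) y^2 + (20) y + (100).
Simplifying: h(y) = y^3 + 5*y^2 + 20*y + 100.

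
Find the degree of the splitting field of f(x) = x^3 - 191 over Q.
[K:Q] = 6

x^3 - 191 has one real root r = 191^(1/3) and two complex roots r*zeta_3, r*zeta_3^2 where zeta_3 = e^(2*pi*i/3). The splitting field is Q(r, zeta_3). [Q(r):Q] = 3 and [Q(zeta_3):Q] = 2 with gcd = 1, so [Q(r, zeta_3):Q] = 3 * 2 = 6.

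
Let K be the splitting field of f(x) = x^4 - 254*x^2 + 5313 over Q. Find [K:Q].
[K:Q] = 4

f factors as (x^2 - 231)(x^2 - 23); the splitting field is K = Q(sqrt(231), sqrt(23)). Since 231, 23, and 5313 are all non-squares in Q, the three subfields Q(sqrt(231)), Q(sqrt(23)), Q(sqrt(5313)) are distinct degree-2 extensions, so [K:Q] = 4 (Klein four Galois group).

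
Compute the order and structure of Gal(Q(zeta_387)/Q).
|Gal(Q(zeta_387)/Q)| = phi(387) = 252; group ≅ (Z/387Z)^* ≅ Z/6Z × Z/42Z

The n-th cyclotomic polynomial Φ_387(x) is the minimal polynomial of zeta_387 over Q and has degree phi(387) = 252. So Q(zeta_387) is a degree-252 Galois extension with Galois group (Z/387Z)^*. By CRT, (Z/387Z)^* ≅ (Z/9Z)^* × (Z/43Z)^*. Each prime-power unit group is (Z/9Z)^* ≅ Z/6Z; (Z/43Z)^* ≅ Z/42Z. Hence Gal(Q(zeta_387)/Q) ≅ Z/6Z × Z/42Z.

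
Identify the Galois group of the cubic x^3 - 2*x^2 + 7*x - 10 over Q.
Gal(K/Q) = S_3 (symmetric group of order 6)

Compute the discriminant of x^3 + (-2)*x^2 + (7)*x + (-10): Δ = -1676. Since Δ is not a rational square, the Galois group is not contained in A_3; it must be the full S_3 (irreducibility of the cubic rules out anything smaller).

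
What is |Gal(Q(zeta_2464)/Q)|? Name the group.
|Gal(Q(zeta_2464)/Q)| = phi(2464) = 960; group ≅ (Z/2464Z)^* ≅ Z/2Z × Z/6Z × Z/8Z × Z/10Z

The n-th cyclotomic polynomial Φ_2464(x) is the minimal polynomial of zeta_2464 over Q and has degree phi(2464) = 960. So Q(zeta_2464) is a degree-960 Galois extension with Galois group (Z/2464Z)^*. By CRT, (Z/2464Z)^* ≅ (Z/32Z)^* × (Z/7Z)^* × (Z/11Z)^*. Each prime-power unit group is (Z/32Z)^* ≅ Z/2Z × Z/8Z; (Z/7Z)^* ≅ Z/6Z; (Z/11Z)^* ≅ Z/10Z. Hence Gal(Q(zeta_2464)/Q) ≅ Z/2Z × Z/6Z × Z/8Z × Z/10Z.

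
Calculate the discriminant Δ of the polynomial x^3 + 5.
Δ = -675

For a depressed cubic x^3 + p x + q the discriminant is Δ = -4 p^3 - 27 q^2 = -4*(0)^3 - 27*(5)^2 = 0 - 675 = -675.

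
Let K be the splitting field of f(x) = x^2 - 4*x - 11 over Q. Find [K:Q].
[K:Q] = 2

The discriminant of x^2 + (-4)*x + (-11) is b^2 - 4c = 16 - (-44) = 60. Since 60 is not a perfect square in Q, the polynomial is irreducible over Q. Its two roots generate a degree-2 extension, so [K:Q] = 2.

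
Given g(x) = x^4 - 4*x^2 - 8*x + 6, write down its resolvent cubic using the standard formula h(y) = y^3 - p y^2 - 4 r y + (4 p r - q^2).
h(y) = y^3 + 4*y^2 - 24*y - 160

Identify coefficients: p = -4, q = -8, r = 6.
Plug into h(y) = y^3 - p y^2 - 4 r y + (4 p r - q^2):
  h(y) = y^3 - (-4) y^2 - 4*(6) y + (4*(-4)*(6) - (-8)^2)
       = y^3 + (4) y^2 + (-24) y + (-160).
Simplifying: h(y) = y^3 + 4*y^2 - 24*y - 160.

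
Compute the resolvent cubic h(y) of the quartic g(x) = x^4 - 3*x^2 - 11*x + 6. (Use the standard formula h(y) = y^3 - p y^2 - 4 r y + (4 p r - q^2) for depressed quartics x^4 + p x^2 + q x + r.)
h(y) = y^3 + 3*y^2 - 24*y - 193

Identify coefficients: p = -3, q = -11, r = 6.
Plug into h(y) = y^3 - p y^2 - 4 r y + (4 p r - q^2):
  h(y) = y^3 - (-3) y^2 - 4*(6) y + (4*(-3)*(6) - (-11)^2)
       = y^3 + (3) y^2 + (-24) y + (-193).
Simplifying: h(y) = y^3 + 3*y^2 - 24*y - 193.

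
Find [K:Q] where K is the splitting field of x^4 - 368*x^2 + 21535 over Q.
[K:Q] = 4

f factors as (x^2 - 73)(x^2 - 295); the splitting field is K = Q(sqrt(73), sqrt(295)). Since 73, 295, and 21535 are all non-squares in Q, the three subfields Q(sqrt(73)), Q(sqrt(295)), Q(sqrt(21535)) are distinct degree-2 extensions, so [K:Q] = 4 (Klein four Galois group).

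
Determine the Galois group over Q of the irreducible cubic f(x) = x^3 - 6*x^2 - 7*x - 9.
Gal(K/Q) = S_3 (symmetric group of order 6)

Compute the discriminant of x^3 + (-6)*x^2 + (-7)*x + (-9): Δ = -13631. Since Δ is not a rational square, the Galois group is not contained in A_3; it must be the full S_3 (irreducibility of the cubic rules out anything smaller).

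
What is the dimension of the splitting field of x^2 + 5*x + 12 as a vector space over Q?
[K:Q] = 2

The discriminant of x^2 + (5)*x + (12) is b^2 - 4c = 25 - (48) = -23. Since -23 is not a perfect square in Q, the polynomial is irreducible over Q. Its two roots generate a degree-2 extension, so [K:Q] = 2.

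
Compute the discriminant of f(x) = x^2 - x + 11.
Δ = -43

For a quadratic a x^2 + b x + c the discriminant is Δ = b^2 - 4ac = (-1)^2 - 4*(1)*(11) = 1 - (44) = -43.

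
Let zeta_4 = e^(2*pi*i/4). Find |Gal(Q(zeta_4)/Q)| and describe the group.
|Gal(Q(zeta_4)/Q)| = phi(4) = 2; group ≅ (Z/4Z)^* ≅ Z/2Z

The n-th cyclotomic polynomial Φ_4(x) is the minimal polynomial of zeta_4 over Q and has degree phi(4) = 2. So Q(zeta_4) is a degree-2 Galois extension with Galois group (Z/4Z)^*. (Z/4Z)^* is cyclic since 4 is an odd prime power (or 4). Hence Gal(Q(zeta_4)/Q) ≅ Z/2Z.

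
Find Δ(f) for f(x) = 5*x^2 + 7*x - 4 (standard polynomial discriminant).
Δ = 129

For a quadratic a x^2 + b x + c the discriminant is Δ = b^2 - 4ac = (7)^2 - 4*(5)*(-4) = 49 - (-80) = 129.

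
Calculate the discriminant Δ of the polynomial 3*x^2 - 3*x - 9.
Δ = 117

For a quadratic a x^2 + b x + c the discriminant is Δ = b^2 - 4ac = (-3)^2 - 4*(3)*(-9) = 9 - (-108) = 117.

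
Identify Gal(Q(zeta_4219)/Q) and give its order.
|Gal(Q(zeta_4219)/Q)| = phi(4219) = 4218; group ≅ (Z/4219Z)^* ≅ Z/4218Z

The n-th cyclotomic polynomial Φ_4219(x) is the minimal polynomial of zeta_4219 over Q and has degree phi(4219) = 4218. So Q(zeta_4219) is a degree-4218 Galois extension with Galois group (Z/4219Z)^*. (Z/4219Z)^* is cyclic since 4219 is an odd prime power (or 4). Hence Gal(Q(zeta_4219)/Q) ≅ Z/4218Z.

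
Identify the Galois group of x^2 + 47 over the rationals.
Gal(K/Q) = Z/2Z (cyclic of order 2)

x^2 + 47 is irreducible over Q since -47 is not a rational square. The splitting field Q(sqrt(-47)) has degree 2 over Q, and its unique nontrivial automorphism is sqrt(-47) ↦ -sqrt(-47). Hence Gal(Q(sqrt(-47))/Q) = Z/2Z.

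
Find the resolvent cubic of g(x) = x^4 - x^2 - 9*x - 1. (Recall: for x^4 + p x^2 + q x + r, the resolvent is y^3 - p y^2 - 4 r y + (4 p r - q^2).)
h(y) = y^3 + y^2 + 4*y - 77

Identify coefficients: p = -1, q = -9, r = -1.
Plug into h(y) = y^3 - p y^2 - 4 r y + (4 p r - q^2):
  h(y) = y^3 - (-1) y^2 - 4*(-1) y + (4*(-1)*(-1) - (-9)^2)
       = y^3 + (1) y^2 + (4) y + (-77).
Simplifying: h(y) = y^3 + y^2 + 4*y - 77.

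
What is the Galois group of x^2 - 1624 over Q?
Gal(K/Q) = Z/2Z (cyclic of order 2)

x^2 - 1624 is irreducible over Q since 1624 is not a rational square. The splitting field Q(sqrt(1624)) has degree 2 over Q, and its unique nontrivial automorphism is sqrt(1624) ↦ -sqrt(1624). Hence Gal(Q(sqrt(1624))/Q) = Z/2Z.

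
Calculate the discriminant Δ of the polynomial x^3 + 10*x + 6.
Δ = -4972

For a depressed cubic x^3 + p x + q the discriminant is Δ = -4 p^3 - 27 q^2 = -4*(10)^3 - 27*(6)^2 = -4000 - 972 = -4972.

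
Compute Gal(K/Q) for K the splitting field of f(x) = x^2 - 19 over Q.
Gal(K/Q) = Z/2Z (cyclic of order 2)

x^2 - 19 is irreducible over Q since 19 is not a rational square. The splitting field Q(sqrt(19)) has degree 2 over Q, and its unique nontrivial automorphism is sqrt(19) ↦ -sqrt(19). Hence Gal(Q(sqrt(19))/Q) = Z/2Z.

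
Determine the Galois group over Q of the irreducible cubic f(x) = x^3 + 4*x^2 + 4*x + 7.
Gal(K/Q) = S_3 (symmetric group of order 6)

Compute the discriminant of x^3 + (4)*x^2 + (4)*x + (7): Δ = -1099. Since Δ is not a rational square, the Galois group is not contained in A_3; it must be the full S_3 (irreducibility of the cubic rules out anything smaller).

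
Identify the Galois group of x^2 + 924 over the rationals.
Gal(K/Q) = Z/2Z (cyclic of order 2)

x^2 + 924 is irreducible over Q since -924 is not a rational square. The splitting field Q(sqrt(-924)) has degree 2 over Q, and its unique nontrivial automorphism is sqrt(-924) ↦ -sqrt(-924). Hence Gal(Q(sqrt(-924))/Q) = Z/2Z.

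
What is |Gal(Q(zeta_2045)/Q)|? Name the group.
|Gal(Q(zeta_2045)/Q)| = phi(2045) = 1632; group ≅ (Z/2045Z)^* ≅ Z/4Z × Z/408Z

The n-th cyclotomic polynomial Φ_2045(x) is the minimal polynomial of zeta_2045 over Q and has degree phi(2045) = 1632. So Q(zeta_2045) is a degree-1632 Galois extension with Galois group (Z/2045Z)^*. By CRT, (Z/2045Z)^* ≅ (Z/5Z)^* × (Z/409Z)^*. Each prime-power unit group is (Z/5Z)^* ≅ Z/4Z; (Z/409Z)^* ≅ Z/408Z. Hence Gal(Q(zeta_2045)/Q) ≅ Z/4Z × Z/408Z.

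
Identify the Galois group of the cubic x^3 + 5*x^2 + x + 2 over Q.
Gal(K/Q) = S_3 (symmetric group of order 6)

Compute the discriminant of x^3 + (5)*x^2 + (1)*x + (2): Δ = -907. Since Δ is not a rational square, the Galois group is not contained in A_3; it must be the full S_3 (irreducibility of the cubic rules out anything smaller).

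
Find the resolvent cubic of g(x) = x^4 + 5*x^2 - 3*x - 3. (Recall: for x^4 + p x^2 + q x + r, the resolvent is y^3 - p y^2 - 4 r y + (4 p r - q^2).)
h(y) = y^3 - 5*y^2 + 12*y - 69

Identify coefficients: p = 5, q = -3, r = -3.
Plug into h(y) = y^3 - p y^2 - 4 r y + (4 p r - q^2):
  h(y) = y^3 - (5) y^2 - 4*(-3) y + (4*(5)*(-3) - (-3)^2)
       = y^3 + (-5) y^2 + (12) y + (-69).
Simplifying: h(y) = y^3 - 5*y^2 + 12*y - 69.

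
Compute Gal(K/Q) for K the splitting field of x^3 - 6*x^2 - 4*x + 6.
Gal(K/Q) = S_3 (symmetric group of order 6)

Compute the discriminant of x^3 + (-6)*x^2 + (-4)*x + (6): Δ = 7636. Since Δ is not a rational square, the Galois group is not contained in A_3; it must be the full S_3 (irreducibility of the cubic rules out anything smaller).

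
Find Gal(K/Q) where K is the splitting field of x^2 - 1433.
Gal(K/Q) = Z/2Z (cyclic of order 2)

x^2 - 1433 is irreducible over Q since 1433 is not a rational square. The splitting field Q(sqrt(1433)) has degree 2 over Q, and its unique nontrivial automorphism is sqrt(1433) ↦ -sqrt(1433). Hence Gal(Q(sqrt(1433))/Q) = Z/2Z.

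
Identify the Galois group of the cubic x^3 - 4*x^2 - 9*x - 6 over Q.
Gal(K/Q) = S_3 (symmetric group of order 6)

Compute the discriminant of x^3 + (-4)*x^2 + (-9)*x + (-6): Δ = -2184. Since Δ is not a rational square, the Galois group is not contained in A_3; it must be the full S_3 (irreducibility of the cubic rules out anything smaller).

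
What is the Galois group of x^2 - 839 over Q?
Gal(K/Q) = Z/2Z (cyclic of order 2)

x^2 - 839 is irreducible over Q since 839 is not a rational square. The splitting field Q(sqrt(839)) has degree 2 over Q, and its unique nontrivial automorphism is sqrt(839) ↦ -sqrt(839). Hence Gal(Q(sqrt(839))/Q) = Z/2Z.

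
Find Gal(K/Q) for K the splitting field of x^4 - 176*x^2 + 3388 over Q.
Gal(K/Q) = V_4 (Klein four-group, Z/2Z × Z/2Z)

f factors as (x^2 - 154)(x^2 - 22), so the splitting field is K = Q(sqrt(154), sqrt(22)). The elements 154, 22, 3388 are all non-squares in Q, so sqrt(154) and sqrt(22) generate independent quadratic extensions. Thus [K:Q] = 4 and Gal(K/Q) is generated by the two order-2 automorphisms sqrt(154) ↦ -sqrt(154) and sqrt(22) ↦ -sqrt(22), giving V_4.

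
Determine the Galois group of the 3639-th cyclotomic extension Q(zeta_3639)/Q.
|Gal(Q(zeta_3639)/Q)| = phi(3639) = 2424; group ≅ (Z/3639Z)^* ≅ Z/2Z × Z/1212Z

The n-th cyclotomic polynomial Φ_3639(x) is the minimal polynomial of zeta_3639 over Q and has degree phi(3639) = 2424. So Q(zeta_3639) is a degree-2424 Galois extension with Galois group (Z/3639Z)^*. By CRT, (Z/3639Z)^* ≅ (Z/3Z)^* × (Z/1213Z)^*. Each prime-power unit group is (Z/3Z)^* ≅ Z/2Z; (Z/1213Z)^* ≅ Z/1212Z. Hence Gal(Q(zeta_3639)/Q) ≅ Z/2Z × Z/1212Z.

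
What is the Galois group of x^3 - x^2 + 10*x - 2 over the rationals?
Gal(K/Q) = S_3 (symmetric group of order 6)

Compute the discriminant of x^3 + (-1)*x^2 + (10)*x + (-2): Δ = -3656. Since Δ is not a rational square, the Galois group is not contained in A_3; it must be the full S_3 (irreducibility of the cubic rules out anything smaller).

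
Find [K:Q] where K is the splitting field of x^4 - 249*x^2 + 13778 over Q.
[K:Q] = 4

f factors as (x^2 - 166)(x^2 - 83); the splitting field is K = Q(sqrt(166), sqrt(83)). Since 166, 83, and 13778 are all non-squares in Q, the three subfields Q(sqrt(166)), Q(sqrt(83)), Q(sqrt(13778)) are distinct degree-2 extensions, so [K:Q] = 4 (Klein four Galois group).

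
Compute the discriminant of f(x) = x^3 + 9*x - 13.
Δ = -7479

For a depressed cubic x^3 + p x + q the discriminant is Δ = -4 p^3 - 27 q^2 = -4*(9)^3 - 27*(-13)^2 = -2916 - 4563 = -7479.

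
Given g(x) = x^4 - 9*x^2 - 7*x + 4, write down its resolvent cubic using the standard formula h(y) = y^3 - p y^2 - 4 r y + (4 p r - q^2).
h(y) = y^3 + 9*y^2 - 16*y - 193

Identify coefficients: p = -9, q = -7, r = 4.
Plug into h(y) = y^3 - p y^2 - 4 r y + (4 p r - q^2):
  h(y) = y^3 - (-9) y^2 - 4*(4) y + (4*(-9)*(4) - (-7)^2)
       = y^3 + (9) y^2 + (-16) y + (-193).
Simplifying: h(y) = y^3 + 9*y^2 - 16*y - 193.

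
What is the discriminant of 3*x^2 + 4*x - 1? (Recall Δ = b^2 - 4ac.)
Δ = 28

For a quadratic a x^2 + b x + c the discriminant is Δ = b^2 - 4ac = (4)^2 - 4*(3)*(-1) = 16 - (-12) = 28.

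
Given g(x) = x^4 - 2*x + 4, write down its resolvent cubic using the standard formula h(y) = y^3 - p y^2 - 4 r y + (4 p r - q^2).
h(y) = y^3 - 16*y - 4

Identify coefficients: p = 0, q = -2, r = 4.
Plug into h(y) = y^3 - p y^2 - 4 r y + (4 p r - q^2):
  h(y) = y^3 - (0) y^2 - 4*(4) y + (4*(0)*(4) - (-2)^2)
       = y^3 + (0) y^2 + (-16) y + (-4).
Simplifying: h(y) = y^3 - 16*y - 4.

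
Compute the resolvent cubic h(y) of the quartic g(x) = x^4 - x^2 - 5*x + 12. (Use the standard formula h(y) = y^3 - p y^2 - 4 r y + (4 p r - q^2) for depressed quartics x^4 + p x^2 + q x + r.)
h(y) = y^3 + y^2 - 48*y - 73

Identify coefficients: p = -1, q = -5, r = 12.
Plug into h(y) = y^3 - p y^2 - 4 r y + (4 p r - q^2):
  h(y) = y^3 - (-1) y^2 - 4*(12) y + (4*(-1)*(12) - (-5)^2)
       = y^3 + (1) y^2 + (-48) y + (-73).
Simplifying: h(y) = y^3 + y^2 - 48*y - 73.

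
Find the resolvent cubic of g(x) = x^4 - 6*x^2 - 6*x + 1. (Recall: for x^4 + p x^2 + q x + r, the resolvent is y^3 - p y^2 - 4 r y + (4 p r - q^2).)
h(y) = y^3 + 6*y^2 - 4*y - 60

Identify coefficients: p = -6, q = -6, r = 1.
Plug into h(y) = y^3 - p y^2 - 4 r y + (4 p r - q^2):
  h(y) = y^3 - (-6) y^2 - 4*(1) y + (4*(-6)*(1) - (-6)^2)
       = y^3 + (6) y^2 + (-4) y + (-60).
Simplifying: h(y) = y^3 + 6*y^2 - 4*y - 60.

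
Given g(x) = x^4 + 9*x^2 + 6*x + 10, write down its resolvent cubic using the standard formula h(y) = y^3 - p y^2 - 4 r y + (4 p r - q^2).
h(y) = y^3 - 9*y^2 - 40*y + 324

Identify coefficients: p = 9, q = 6, r = 10.
Plug into h(y) = y^3 - p y^2 - 4 r y + (4 p r - q^2):
  h(y) = y^3 - (9) y^2 - 4*(10) y + (4*(9)*(10) - (6)^2)
       = y^3 + (-9) y^2 + (-40) y + (324).
Simplifying: h(y) = y^3 - 9*y^2 - 40*y + 324.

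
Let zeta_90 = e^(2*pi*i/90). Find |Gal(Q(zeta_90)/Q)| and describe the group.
|Gal(Q(zeta_90)/Q)| = phi(90) = 24; group ≅ (Z/90Z)^* ≅ Z/4Z × Z/6Z

The n-th cyclotomic polynomial Φ_90(x) is the minimal polynomial of zeta_90 over Q and has degree phi(90) = 24. So Q(zeta_90) is a degree-24 Galois extension with Galois group (Z/90Z)^*. By CRT, (Z/90Z)^* ≅ (Z/2Z)^* × (Z/9Z)^* × (Z/5Z)^*. Each prime-power unit group is (Z/2Z)^* ≅ trivial group (order 1); (Z/9Z)^* ≅ Z/6Z; (Z/5Z)^* ≅ Z/4Z. Hence Gal(Q(zeta_90)/Q) ≅ Z/4Z × Z/6Z.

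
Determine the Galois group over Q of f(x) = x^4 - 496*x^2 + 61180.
Gal(K/Q) = V_4 (Klein four-group, Z/2Z × Z/2Z)

f factors as (x^2 - 230)(x^2 - 266), so the splitting field is K = Q(sqrt(230), sqrt(266)). The elements 230, 266, 61180 are all non-squares in Q, so sqrt(230) and sqrt(266) generate independent quadratic extensions. Thus [K:Q] = 4 and Gal(K/Q) is generated by the two order-2 automorphisms sqrt(230) ↦ -sqrt(230) and sqrt(266) ↦ -sqrt(266), giving V_4.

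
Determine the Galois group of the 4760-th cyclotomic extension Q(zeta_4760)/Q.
|Gal(Q(zeta_4760)/Q)| = phi(4760) = 1536; group ≅ (Z/4760Z)^* ≅ Z/2Z × Z/2Z × Z/4Z × Z/6Z × Z/16Z

The n-th cyclotomic polynomial Φ_4760(x) is the minimal polynomial of zeta_4760 over Q and has degree phi(4760) = 1536. So Q(zeta_4760) is a degree-1536 Galois extension with Galois group (Z/4760Z)^*. By CRT, (Z/4760Z)^* ≅ (Z/8Z)^* × (Z/5Z)^* × (Z/7Z)^* × (Z/17Z)^*. Each prime-power unit group is (Z/8Z)^* ≅ Z/2Z × Z/2Z; (Z/5Z)^* ≅ Z/4Z; (Z/7Z)^* ≅ Z/6Z; (Z/17Z)^* ≅ Z/16Z. Hence Gal(Q(zeta_4760)/Q) ≅ Z/2Z × Z/2Z × Z/4Z × Z/6Z × Z/16Z.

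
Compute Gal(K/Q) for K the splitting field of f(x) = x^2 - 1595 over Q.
Gal(K/Q) = Z/2Z (cyclic of order 2)

x^2 - 1595 is irreducible over Q since 1595 is not a rational square. The splitting field Q(sqrt(1595)) has degree 2 over Q, and its unique nontrivial automorphism is sqrt(1595) ↦ -sqrt(1595). Hence Gal(Q(sqrt(1595))/Q) = Z/2Z.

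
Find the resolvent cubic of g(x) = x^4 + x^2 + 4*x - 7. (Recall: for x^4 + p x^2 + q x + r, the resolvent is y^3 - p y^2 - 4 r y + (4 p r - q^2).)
h(y) = y^3 - y^2 + 28*y - 44

Identify coefficients: p = 1, q = 4, r = -7.
Plug into h(y) = y^3 - p y^2 - 4 r y + (4 p r - q^2):
  h(y) = y^3 - (1) y^2 - 4*(-7) y + (4*(1)*(-7) - (4)^2)
       = y^3 + (-1) y^2 + (28) y + (-44).
Simplifying: h(y) = y^3 - y^2 + 28*y - 44.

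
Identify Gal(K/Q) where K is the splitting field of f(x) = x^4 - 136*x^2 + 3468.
Gal(K/Q) = V_4 (Klein four-group, Z/2Z × Z/2Z)

f factors as (x^2 - 34)(x^2 - 102), so the splitting field is K = Q(sqrt(34), sqrt(102)). The elements 34, 102, 3468 are all non-squares in Q, so sqrt(34) and sqrt(102) generate independent quadratic extensions. Thus [K:Q] = 4 and Gal(K/Q) is generated by the two order-2 automorphisms sqrt(34) ↦ -sqrt(34) and sqrt(102) ↦ -sqrt(102), giving V_4.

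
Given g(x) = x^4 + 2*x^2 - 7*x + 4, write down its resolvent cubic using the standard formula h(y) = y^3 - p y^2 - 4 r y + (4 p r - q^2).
h(y) = y^3 - 2*y^2 - 16*y - 17

Identify coefficients: p = 2, q = -7, r = 4.
Plug into h(y) = y^3 - p y^2 - 4 r y + (4 p r - q^2):
  h(y) = y^3 - (2) y^2 - 4*(4) y + (4*(2)*(4) - (-7)^2)
       = y^3 + (-2) y^2 + (-16) y + (-17).
Simplifying: h(y) = y^3 - 2*y^2 - 16*y - 17.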